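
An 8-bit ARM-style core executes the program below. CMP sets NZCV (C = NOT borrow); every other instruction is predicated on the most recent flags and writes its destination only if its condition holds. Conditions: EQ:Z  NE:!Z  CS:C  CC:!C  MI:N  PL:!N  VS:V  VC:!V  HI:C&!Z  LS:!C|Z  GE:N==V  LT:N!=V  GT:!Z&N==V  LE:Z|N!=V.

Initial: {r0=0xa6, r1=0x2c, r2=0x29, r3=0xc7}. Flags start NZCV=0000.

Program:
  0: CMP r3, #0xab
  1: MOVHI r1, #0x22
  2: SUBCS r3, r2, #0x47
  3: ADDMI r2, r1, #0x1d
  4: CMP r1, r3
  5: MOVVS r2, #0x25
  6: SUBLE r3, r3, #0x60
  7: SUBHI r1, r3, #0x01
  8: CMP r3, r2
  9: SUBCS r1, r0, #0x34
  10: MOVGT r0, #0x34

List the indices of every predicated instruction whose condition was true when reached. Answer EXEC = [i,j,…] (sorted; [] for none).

[0] flags=0010 → (cmp)
[1] flags=0010 HI?T → r1=0x22
[2] flags=0010 CS?T → r3=0xe2
[3] flags=0010 MI?F → skip
[4] flags=0000 → (cmp)
[5] flags=0000 VS?F → skip
[6] flags=0000 LE?F → skip
[7] flags=0000 HI?F → skip
[8] flags=1010 → (cmp)
[9] flags=1010 CS?T → r1=0x72
[10] flags=1010 GT?F → skip

EXEC = [1,2,9]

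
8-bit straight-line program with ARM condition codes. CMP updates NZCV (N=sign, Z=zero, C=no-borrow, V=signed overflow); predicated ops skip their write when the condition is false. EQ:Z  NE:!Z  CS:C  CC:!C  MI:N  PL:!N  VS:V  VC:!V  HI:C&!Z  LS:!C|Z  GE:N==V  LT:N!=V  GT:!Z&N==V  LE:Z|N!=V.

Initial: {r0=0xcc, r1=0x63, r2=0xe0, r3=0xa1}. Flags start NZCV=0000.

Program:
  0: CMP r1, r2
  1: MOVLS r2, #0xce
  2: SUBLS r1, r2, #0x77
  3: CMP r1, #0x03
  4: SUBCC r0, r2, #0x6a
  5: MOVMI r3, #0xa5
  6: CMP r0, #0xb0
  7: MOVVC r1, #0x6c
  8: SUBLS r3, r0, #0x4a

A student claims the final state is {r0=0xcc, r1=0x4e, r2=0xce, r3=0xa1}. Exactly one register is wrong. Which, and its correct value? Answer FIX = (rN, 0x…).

FIX = (r1, 0x6c)

0: ✓ CMP  NZCV=1001
1: ✓ MOVLS  r2←0xce
2: ✓ SUBLS  r1←0x57
3: ✓ CMP  NZCV=0010
4: · SUBCC
5: · MOVMI
6: ✓ CMP  NZCV=0010
7: ✓ MOVVC  r1←0x6c
8: · SUBLS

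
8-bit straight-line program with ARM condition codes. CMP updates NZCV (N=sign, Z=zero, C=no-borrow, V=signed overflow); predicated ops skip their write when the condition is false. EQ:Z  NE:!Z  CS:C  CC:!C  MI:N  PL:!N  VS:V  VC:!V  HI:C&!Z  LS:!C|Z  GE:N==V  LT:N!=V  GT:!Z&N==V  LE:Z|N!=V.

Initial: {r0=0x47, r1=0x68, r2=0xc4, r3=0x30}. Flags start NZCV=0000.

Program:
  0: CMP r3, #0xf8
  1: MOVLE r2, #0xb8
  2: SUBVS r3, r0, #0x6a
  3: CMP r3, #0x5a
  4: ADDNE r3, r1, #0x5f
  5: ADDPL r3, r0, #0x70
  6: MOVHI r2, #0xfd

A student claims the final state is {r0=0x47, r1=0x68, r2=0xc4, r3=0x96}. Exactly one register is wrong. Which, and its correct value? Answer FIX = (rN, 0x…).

FIX = (r3, 0xc7)

[0] flags=0000 → (cmp)
[1] flags=0000 LE?F → skip
[2] flags=0000 VS?F → skip
[3] flags=1000 → (cmp)
[4] flags=1000 NE?T → r3=0xc7
[5] flags=1000 PL?F → skip
[6] flags=1000 HI?F → skip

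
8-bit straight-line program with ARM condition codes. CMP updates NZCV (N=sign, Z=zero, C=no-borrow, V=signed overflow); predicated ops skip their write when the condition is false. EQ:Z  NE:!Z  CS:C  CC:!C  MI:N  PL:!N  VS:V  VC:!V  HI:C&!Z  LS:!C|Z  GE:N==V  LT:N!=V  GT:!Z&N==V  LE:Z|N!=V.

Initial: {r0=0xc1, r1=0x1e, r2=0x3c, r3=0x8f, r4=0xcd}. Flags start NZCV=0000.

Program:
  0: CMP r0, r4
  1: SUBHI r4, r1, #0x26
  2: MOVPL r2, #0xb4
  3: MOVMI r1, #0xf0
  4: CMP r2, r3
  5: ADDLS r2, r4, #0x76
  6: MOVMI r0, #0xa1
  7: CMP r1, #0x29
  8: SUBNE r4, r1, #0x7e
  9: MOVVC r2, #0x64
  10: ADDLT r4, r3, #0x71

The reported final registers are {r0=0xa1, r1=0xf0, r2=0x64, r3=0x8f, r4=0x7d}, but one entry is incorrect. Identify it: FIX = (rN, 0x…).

FIX = (r4, 0x00)

[0] flags=1000 → (cmp)
[1] flags=1000 HI?F → skip
[2] flags=1000 PL?F → skip
[3] flags=1000 MI?T → r1=0xf0
[4] flags=1001 → (cmp)
[5] flags=1001 LS?T → r2=0x43
[6] flags=1001 MI?T → r0=0xa1
[7] flags=1010 → (cmp)
[8] flags=1010 NE?T → r4=0x72
[9] flags=1010 VC?T → r2=0x64
[10] flags=1010 LT?T → r4=0x00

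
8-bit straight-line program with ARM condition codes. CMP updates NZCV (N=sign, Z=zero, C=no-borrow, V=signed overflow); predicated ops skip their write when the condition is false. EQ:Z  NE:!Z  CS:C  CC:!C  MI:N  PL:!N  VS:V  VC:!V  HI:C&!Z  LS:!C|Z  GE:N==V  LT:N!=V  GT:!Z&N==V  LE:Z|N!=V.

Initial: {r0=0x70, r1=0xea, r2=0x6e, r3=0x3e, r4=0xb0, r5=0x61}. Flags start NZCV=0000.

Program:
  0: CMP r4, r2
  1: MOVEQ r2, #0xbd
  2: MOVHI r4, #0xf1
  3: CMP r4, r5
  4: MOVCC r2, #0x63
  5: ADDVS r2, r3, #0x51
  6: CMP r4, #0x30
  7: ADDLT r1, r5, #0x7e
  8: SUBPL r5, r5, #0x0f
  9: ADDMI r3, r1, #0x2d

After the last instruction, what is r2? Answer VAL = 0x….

[0] flags=0011 → (cmp)
[1] flags=0011 EQ?F → skip
[2] flags=0011 HI?T → r4=0xf1
[3] flags=1010 → (cmp)
[4] flags=1010 CC?F → skip
[5] flags=1010 VS?F → skip
[6] flags=1010 → (cmp)
[7] flags=1010 LT?T → r1=0xdf
[8] flags=1010 PL?F → skip
[9] flags=1010 MI?T → r3=0x0c

VAL = 0x6e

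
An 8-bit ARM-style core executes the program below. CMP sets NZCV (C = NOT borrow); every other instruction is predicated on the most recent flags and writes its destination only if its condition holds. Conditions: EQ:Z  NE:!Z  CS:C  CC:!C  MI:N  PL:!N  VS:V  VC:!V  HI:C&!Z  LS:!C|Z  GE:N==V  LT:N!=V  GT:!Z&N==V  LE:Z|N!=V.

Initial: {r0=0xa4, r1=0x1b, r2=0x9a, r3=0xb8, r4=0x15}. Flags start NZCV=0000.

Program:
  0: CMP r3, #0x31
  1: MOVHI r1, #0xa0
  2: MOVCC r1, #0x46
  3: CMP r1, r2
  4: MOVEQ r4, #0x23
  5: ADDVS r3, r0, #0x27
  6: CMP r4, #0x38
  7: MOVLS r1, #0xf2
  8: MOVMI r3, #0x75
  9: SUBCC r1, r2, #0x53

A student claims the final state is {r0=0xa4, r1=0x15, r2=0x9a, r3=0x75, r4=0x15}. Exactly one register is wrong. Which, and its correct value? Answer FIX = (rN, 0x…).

FIX = (r1, 0x47)

0: ✓ CMP  NZCV=1010
1: ✓ MOVHI  r1←0xa0
2: · MOVCC
3: ✓ CMP  NZCV=0010
4: · MOVEQ
5: · ADDVS
6: ✓ CMP  NZCV=1000
7: ✓ MOVLS  r1←0xf2
8: ✓ MOVMI  r3←0x75
9: ✓ SUBCC  r1←0x47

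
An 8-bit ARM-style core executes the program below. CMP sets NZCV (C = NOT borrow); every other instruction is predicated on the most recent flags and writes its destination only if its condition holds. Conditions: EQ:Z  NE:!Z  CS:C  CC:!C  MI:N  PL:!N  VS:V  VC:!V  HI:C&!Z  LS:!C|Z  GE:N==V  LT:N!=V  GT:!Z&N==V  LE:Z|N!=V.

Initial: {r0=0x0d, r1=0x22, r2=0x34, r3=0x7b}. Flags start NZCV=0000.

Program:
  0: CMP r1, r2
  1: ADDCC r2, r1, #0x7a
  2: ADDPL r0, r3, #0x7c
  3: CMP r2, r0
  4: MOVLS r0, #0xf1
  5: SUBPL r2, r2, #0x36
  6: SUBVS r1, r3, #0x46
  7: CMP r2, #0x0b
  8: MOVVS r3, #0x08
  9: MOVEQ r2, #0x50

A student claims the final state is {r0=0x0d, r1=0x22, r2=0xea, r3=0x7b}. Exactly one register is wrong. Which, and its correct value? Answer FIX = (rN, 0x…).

FIX = (r2, 0x9c)

0: ✓ CMP  NZCV=1000
1: ✓ ADDCC  r2←0x9c
2: · ADDPL
3: ✓ CMP  NZCV=1010
4: · MOVLS
5: · SUBPL
6: · SUBVS
7: ✓ CMP  NZCV=1010
8: · MOVVS
9: · MOVEQ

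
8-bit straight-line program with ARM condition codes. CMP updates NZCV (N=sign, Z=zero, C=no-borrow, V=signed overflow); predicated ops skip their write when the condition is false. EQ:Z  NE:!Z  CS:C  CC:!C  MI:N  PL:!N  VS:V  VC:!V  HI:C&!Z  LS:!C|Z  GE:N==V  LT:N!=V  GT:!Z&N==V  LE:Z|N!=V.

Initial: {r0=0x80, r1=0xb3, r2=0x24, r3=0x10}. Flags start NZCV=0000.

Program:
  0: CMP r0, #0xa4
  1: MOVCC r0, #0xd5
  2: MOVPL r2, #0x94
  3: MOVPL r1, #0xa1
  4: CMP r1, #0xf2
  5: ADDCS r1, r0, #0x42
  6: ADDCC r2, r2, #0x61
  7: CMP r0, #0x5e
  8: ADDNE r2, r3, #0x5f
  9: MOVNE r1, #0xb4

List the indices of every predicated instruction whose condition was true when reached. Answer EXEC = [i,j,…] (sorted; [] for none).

EXEC = [1,6,8,9]

0: ✓ CMP  NZCV=1000
1: ✓ MOVCC  r0←0xd5
2: · MOVPL
3: · MOVPL
4: ✓ CMP  NZCV=1000
5: · ADDCS
6: ✓ ADDCC  r2←0x85
7: ✓ CMP  NZCV=0011
8: ✓ ADDNE  r2←0x6f
9: ✓ MOVNE  r1←0xb4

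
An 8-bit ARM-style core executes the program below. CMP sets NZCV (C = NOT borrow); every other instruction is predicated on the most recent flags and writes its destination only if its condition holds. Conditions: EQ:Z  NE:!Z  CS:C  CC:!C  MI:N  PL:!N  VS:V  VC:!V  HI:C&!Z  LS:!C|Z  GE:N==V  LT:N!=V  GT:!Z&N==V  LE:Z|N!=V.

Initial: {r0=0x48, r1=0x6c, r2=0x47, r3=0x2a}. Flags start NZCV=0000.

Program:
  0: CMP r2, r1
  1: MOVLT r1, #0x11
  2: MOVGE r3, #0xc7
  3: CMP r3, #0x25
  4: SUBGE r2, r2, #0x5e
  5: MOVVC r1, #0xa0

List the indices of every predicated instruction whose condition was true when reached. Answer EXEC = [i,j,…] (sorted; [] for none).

EXEC = [1,4,5]

0: ✓ CMP  NZCV=1000
1: ✓ MOVLT  r1←0x11
2: · MOVGE
3: ✓ CMP  NZCV=0010
4: ✓ SUBGE  r2←0xe9
5: ✓ MOVVC  r1←0xa0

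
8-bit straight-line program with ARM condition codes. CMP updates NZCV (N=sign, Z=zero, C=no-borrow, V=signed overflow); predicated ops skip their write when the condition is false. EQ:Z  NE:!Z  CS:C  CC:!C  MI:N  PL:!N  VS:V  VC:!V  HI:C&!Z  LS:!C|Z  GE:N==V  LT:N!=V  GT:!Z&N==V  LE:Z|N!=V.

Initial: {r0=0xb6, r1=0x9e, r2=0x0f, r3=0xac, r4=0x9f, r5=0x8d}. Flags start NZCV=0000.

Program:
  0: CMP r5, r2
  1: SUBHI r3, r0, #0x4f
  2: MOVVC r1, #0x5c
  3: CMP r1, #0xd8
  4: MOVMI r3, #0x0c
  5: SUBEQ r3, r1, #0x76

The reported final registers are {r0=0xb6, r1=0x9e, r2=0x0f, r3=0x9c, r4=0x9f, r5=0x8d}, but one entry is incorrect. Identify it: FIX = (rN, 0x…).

[0] flags=0011 → (cmp)
[1] flags=0011 HI?T → r3=0x67
[2] flags=0011 VC?F → skip
[3] flags=1000 → (cmp)
[4] flags=1000 MI?T → r3=0x0c
[5] flags=1000 EQ?F → skip

FIX = (r3, 0x0c)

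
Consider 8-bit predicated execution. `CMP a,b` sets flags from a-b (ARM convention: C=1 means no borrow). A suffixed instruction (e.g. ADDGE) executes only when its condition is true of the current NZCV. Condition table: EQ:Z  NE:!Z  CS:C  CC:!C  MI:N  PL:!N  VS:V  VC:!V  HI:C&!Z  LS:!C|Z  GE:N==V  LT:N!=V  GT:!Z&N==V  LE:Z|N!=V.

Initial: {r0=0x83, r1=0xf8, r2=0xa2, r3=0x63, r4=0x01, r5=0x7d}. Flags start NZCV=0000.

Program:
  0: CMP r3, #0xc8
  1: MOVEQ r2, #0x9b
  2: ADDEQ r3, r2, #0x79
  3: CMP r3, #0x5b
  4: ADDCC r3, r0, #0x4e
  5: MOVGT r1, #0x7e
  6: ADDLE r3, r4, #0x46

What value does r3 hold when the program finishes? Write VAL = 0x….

VAL = 0x63

0: ✓ CMP  NZCV=1001
1: · MOVEQ
2: · ADDEQ
3: ✓ CMP  NZCV=0010
4: · ADDCC
5: ✓ MOVGT  r1←0x7e
6: · ADDLE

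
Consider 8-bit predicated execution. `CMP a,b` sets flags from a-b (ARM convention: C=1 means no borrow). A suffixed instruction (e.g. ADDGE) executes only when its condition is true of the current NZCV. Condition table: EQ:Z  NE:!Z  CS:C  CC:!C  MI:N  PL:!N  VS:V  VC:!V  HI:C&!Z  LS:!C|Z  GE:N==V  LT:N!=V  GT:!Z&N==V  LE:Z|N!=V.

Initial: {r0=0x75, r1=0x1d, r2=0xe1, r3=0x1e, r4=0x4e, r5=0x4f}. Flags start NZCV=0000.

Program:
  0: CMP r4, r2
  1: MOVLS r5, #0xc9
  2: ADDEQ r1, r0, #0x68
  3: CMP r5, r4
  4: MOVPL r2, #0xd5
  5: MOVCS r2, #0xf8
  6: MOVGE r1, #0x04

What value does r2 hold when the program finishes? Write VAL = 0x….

0: ✓ CMP  NZCV=0000
1: ✓ MOVLS  r5←0xc9
2: · ADDEQ
3: ✓ CMP  NZCV=0011
4: ✓ MOVPL  r2←0xd5
5: ✓ MOVCS  r2←0xf8
6: · MOVGE

VAL = 0xf8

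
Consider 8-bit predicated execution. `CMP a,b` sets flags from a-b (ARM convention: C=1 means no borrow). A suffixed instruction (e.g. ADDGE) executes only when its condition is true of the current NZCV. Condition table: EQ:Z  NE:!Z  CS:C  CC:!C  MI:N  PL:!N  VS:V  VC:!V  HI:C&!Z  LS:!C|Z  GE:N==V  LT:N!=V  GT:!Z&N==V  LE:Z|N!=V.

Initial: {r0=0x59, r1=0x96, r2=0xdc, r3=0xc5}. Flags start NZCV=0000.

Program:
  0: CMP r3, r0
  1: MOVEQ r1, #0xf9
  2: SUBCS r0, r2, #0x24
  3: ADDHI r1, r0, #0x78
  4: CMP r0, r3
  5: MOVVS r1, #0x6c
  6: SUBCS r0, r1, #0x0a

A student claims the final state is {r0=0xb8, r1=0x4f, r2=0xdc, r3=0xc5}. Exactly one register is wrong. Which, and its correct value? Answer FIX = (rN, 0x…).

FIX = (r1, 0x30)

0: ✓ CMP  NZCV=0011
1: · MOVEQ
2: ✓ SUBCS  r0←0xb8
3: ✓ ADDHI  r1←0x30
4: ✓ CMP  NZCV=1000
5: · MOVVS
6: · SUBCS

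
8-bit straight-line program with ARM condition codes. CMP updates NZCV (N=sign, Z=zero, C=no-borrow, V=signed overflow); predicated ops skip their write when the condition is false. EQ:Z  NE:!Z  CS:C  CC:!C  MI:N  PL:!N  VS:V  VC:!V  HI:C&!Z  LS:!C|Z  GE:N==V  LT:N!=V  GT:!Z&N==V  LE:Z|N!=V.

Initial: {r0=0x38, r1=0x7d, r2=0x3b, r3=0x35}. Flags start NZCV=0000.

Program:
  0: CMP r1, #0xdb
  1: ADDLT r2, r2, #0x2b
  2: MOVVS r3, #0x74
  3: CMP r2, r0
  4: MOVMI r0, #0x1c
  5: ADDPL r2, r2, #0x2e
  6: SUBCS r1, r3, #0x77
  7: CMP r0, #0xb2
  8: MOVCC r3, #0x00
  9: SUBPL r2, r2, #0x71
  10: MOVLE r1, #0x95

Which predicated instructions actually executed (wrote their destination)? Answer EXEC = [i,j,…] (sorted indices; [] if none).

0: ✓ CMP  NZCV=1001
1: · ADDLT
2: ✓ MOVVS  r3←0x74
3: ✓ CMP  NZCV=0010
4: · MOVMI
5: ✓ ADDPL  r2←0x69
6: ✓ SUBCS  r1←0xfd
7: ✓ CMP  NZCV=1001
8: ✓ MOVCC  r3←0x00
9: · SUBPL
10: · MOVLE

EXEC = [2,5,6,8]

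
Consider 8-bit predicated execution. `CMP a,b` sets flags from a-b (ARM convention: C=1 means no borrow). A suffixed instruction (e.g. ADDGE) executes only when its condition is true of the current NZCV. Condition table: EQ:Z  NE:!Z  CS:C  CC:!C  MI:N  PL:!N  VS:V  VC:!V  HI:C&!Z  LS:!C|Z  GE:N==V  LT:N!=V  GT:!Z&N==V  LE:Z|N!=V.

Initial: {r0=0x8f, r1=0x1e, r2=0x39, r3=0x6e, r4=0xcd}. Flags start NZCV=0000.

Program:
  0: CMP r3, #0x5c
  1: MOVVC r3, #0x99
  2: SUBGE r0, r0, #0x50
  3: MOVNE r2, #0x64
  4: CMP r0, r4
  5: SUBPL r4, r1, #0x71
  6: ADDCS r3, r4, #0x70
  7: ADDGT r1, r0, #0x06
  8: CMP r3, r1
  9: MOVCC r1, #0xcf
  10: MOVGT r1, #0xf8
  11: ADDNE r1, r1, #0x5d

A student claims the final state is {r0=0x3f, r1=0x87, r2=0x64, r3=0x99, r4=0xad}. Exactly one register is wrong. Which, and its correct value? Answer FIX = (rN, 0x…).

FIX = (r1, 0xa2)

0: ✓ CMP  NZCV=0010
1: ✓ MOVVC  r3←0x99
2: ✓ SUBGE  r0←0x3f
3: ✓ MOVNE  r2←0x64
4: ✓ CMP  NZCV=0000
5: ✓ SUBPL  r4←0xad
6: · ADDCS
7: ✓ ADDGT  r1←0x45
8: ✓ CMP  NZCV=0011
9: · MOVCC
10: · MOVGT
11: ✓ ADDNE  r1←0xa2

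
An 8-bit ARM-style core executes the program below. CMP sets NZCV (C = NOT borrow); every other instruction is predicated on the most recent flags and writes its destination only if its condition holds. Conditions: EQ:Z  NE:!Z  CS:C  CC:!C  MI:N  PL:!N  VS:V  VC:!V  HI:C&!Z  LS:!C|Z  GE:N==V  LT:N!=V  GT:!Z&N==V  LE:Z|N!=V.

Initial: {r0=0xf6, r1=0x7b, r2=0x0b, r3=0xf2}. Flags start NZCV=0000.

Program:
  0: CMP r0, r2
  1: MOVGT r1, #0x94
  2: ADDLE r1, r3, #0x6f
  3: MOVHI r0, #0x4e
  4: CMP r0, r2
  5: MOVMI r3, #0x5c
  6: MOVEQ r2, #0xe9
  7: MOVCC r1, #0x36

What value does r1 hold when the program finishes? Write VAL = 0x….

VAL = 0x61

[0] flags=1010 → (cmp)
[1] flags=1010 GT?F → skip
[2] flags=1010 LE?T → r1=0x61
[3] flags=1010 HI?T → r0=0x4e
[4] flags=0010 → (cmp)
[5] flags=0010 MI?F → skip
[6] flags=0010 EQ?F → skip
[7] flags=0010 CC?F → skip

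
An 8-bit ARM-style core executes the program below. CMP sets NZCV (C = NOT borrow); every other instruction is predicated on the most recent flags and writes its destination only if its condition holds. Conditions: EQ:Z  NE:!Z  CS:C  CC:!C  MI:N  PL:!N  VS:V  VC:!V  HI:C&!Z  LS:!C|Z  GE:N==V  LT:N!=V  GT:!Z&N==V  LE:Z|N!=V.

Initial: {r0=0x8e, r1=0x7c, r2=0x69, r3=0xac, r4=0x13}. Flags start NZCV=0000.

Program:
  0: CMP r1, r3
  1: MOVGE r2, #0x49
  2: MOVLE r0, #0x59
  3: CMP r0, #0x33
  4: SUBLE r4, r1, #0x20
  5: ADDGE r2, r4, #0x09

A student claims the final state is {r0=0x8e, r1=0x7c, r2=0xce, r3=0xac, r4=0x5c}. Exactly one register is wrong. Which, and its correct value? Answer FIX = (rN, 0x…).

FIX = (r2, 0x49)

[0] flags=1001 → (cmp)
[1] flags=1001 GE?T → r2=0x49
[2] flags=1001 LE?F → skip
[3] flags=0011 → (cmp)
[4] flags=0011 LE?T → r4=0x5c
[5] flags=0011 GE?F → skip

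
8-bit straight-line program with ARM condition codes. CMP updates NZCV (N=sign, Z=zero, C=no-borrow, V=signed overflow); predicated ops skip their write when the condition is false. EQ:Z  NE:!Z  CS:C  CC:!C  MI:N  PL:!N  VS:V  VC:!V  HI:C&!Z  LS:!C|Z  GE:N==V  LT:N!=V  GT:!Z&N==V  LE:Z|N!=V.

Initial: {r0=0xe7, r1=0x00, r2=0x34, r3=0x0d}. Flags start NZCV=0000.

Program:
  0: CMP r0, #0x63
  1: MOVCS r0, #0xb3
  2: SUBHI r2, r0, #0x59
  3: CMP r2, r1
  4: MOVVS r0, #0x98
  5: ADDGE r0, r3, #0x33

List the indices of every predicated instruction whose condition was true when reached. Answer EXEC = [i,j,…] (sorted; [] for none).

[0] flags=1010 → (cmp)
[1] flags=1010 CS?T → r0=0xb3
[2] flags=1010 HI?T → r2=0x5a
[3] flags=0010 → (cmp)
[4] flags=0010 VS?F → skip
[5] flags=0010 GE?T → r0=0x40

EXEC = [1,2,5]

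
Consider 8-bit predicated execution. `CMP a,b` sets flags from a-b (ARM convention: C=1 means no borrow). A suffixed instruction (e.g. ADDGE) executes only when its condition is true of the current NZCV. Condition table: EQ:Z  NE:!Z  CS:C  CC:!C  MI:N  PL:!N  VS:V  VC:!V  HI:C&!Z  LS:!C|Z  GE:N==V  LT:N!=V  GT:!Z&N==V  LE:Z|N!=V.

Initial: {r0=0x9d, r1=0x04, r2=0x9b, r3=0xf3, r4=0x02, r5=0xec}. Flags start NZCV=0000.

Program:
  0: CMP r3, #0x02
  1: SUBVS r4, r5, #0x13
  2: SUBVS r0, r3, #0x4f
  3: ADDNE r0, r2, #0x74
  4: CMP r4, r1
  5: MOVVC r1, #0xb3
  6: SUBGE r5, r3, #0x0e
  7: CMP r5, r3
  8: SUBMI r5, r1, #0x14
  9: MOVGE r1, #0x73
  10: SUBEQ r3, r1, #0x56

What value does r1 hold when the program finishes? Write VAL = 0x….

VAL = 0xb3

[0] flags=1010 → (cmp)
[1] flags=1010 VS?F → skip
[2] flags=1010 VS?F → skip
[3] flags=1010 NE?T → r0=0x0f
[4] flags=1000 → (cmp)
[5] flags=1000 VC?T → r1=0xb3
[6] flags=1000 GE?F → skip
[7] flags=1000 → (cmp)
[8] flags=1000 MI?T → r5=0x9f
[9] flags=1000 GE?F → skip
[10] flags=1000 EQ?F → skip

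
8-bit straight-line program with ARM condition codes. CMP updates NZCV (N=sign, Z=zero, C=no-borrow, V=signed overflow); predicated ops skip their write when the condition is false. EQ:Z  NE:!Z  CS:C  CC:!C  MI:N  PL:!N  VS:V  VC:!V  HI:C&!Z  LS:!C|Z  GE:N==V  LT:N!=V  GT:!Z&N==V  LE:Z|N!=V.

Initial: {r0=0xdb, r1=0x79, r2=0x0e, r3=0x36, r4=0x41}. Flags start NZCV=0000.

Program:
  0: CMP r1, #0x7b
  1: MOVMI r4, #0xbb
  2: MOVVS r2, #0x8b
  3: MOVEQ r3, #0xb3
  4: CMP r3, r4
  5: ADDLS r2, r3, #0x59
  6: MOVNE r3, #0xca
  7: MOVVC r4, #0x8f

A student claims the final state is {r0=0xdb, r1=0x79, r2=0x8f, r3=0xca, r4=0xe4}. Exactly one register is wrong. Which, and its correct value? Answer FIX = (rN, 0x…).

0: ✓ CMP  NZCV=1000
1: ✓ MOVMI  r4←0xbb
2: · MOVVS
3: · MOVEQ
4: ✓ CMP  NZCV=0000
5: ✓ ADDLS  r2←0x8f
6: ✓ MOVNE  r3←0xca
7: ✓ MOVVC  r4←0x8f

FIX = (r4, 0x8f)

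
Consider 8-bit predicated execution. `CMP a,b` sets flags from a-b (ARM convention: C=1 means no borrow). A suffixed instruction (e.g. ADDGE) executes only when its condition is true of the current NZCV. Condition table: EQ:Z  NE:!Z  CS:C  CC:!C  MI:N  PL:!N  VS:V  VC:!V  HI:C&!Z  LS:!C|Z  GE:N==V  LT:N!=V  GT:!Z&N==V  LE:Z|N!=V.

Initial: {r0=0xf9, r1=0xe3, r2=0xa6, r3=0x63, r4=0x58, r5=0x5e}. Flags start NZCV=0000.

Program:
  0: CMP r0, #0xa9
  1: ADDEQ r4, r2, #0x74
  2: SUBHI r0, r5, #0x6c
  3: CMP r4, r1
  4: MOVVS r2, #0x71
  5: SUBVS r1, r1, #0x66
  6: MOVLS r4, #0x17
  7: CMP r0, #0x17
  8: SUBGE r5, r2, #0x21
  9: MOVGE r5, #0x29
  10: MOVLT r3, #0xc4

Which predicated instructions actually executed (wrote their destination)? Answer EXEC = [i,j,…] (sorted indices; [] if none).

EXEC = [2,6,10]

[0] flags=0010 → (cmp)
[1] flags=0010 EQ?F → skip
[2] flags=0010 HI?T → r0=0xf2
[3] flags=0000 → (cmp)
[4] flags=0000 VS?F → skip
[5] flags=0000 VS?F → skip
[6] flags=0000 LS?T → r4=0x17
[7] flags=1010 → (cmp)
[8] flags=1010 GE?F → skip
[9] flags=1010 GE?F → skip
[10] flags=1010 LT?T → r3=0xc4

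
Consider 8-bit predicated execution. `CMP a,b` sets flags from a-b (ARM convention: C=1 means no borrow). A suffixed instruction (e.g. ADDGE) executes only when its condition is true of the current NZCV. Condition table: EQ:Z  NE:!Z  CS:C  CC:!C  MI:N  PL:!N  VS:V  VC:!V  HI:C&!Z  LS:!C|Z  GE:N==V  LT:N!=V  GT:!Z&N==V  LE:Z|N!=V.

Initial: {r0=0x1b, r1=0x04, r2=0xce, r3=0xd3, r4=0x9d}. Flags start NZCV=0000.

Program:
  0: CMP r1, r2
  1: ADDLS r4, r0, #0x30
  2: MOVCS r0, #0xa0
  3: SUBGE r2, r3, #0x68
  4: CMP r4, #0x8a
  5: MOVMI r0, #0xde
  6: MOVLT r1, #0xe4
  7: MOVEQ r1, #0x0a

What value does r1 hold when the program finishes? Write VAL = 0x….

VAL = 0x04

[0] flags=0000 → (cmp)
[1] flags=0000 LS?T → r4=0x4b
[2] flags=0000 CS?F → skip
[3] flags=0000 GE?T → r2=0x6b
[4] flags=1001 → (cmp)
[5] flags=1001 MI?T → r0=0xde
[6] flags=1001 LT?F → skip
[7] flags=1001 EQ?F → skip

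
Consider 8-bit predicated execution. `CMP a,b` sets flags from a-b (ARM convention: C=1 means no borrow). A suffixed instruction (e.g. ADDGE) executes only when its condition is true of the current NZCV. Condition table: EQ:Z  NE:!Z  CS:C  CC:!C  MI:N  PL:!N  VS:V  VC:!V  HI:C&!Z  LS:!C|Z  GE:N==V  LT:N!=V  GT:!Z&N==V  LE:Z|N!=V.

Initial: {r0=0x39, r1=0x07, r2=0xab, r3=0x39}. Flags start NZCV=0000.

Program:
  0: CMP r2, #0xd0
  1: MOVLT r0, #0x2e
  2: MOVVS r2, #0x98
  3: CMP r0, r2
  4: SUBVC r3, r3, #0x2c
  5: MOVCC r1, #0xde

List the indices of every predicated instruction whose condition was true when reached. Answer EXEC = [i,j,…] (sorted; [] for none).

[0] flags=1000 → (cmp)
[1] flags=1000 LT?T → r0=0x2e
[2] flags=1000 VS?F → skip
[3] flags=1001 → (cmp)
[4] flags=1001 VC?F → skip
[5] flags=1001 CC?T → r1=0xde

EXEC = [1,5]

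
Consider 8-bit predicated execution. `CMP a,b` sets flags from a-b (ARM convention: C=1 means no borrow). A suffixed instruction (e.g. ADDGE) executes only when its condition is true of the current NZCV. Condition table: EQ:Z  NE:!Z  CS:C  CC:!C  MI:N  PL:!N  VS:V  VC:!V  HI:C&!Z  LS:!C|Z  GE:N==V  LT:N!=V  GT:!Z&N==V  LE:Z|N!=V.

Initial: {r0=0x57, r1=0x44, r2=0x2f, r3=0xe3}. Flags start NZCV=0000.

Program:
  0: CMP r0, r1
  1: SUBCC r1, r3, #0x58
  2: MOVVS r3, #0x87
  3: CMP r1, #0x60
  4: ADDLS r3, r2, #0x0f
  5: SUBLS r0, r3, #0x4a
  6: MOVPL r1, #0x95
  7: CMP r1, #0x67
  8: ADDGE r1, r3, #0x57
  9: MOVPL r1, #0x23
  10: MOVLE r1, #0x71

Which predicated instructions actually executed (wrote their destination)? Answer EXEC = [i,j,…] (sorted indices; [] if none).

EXEC = [4,5,10]

[0] flags=0010 → (cmp)
[1] flags=0010 CC?F → skip
[2] flags=0010 VS?F → skip
[3] flags=1000 → (cmp)
[4] flags=1000 LS?T → r3=0x3e
[5] flags=1000 LS?T → r0=0xf4
[6] flags=1000 PL?F → skip
[7] flags=1000 → (cmp)
[8] flags=1000 GE?F → skip
[9] flags=1000 PL?F → skip
[10] flags=1000 LE?T → r1=0x71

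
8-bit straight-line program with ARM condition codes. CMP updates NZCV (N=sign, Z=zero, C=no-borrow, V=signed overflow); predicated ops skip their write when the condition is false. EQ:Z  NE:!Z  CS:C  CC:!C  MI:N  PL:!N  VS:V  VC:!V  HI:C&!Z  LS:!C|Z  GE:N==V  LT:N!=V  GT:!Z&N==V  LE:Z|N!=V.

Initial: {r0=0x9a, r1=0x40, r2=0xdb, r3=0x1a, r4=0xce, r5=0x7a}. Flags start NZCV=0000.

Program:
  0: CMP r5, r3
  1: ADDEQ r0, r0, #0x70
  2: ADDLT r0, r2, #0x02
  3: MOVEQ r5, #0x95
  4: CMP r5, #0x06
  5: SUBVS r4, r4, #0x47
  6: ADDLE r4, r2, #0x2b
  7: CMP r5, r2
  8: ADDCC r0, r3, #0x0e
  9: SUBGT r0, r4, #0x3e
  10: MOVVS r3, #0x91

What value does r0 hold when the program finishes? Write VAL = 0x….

[0] flags=0010 → (cmp)
[1] flags=0010 EQ?F → skip
[2] flags=0010 LT?F → skip
[3] flags=0010 EQ?F → skip
[4] flags=0010 → (cmp)
[5] flags=0010 VS?F → skip
[6] flags=0010 LE?F → skip
[7] flags=1001 → (cmp)
[8] flags=1001 CC?T → r0=0x28
[9] flags=1001 GT?T → r0=0x90
[10] flags=1001 VS?T → r3=0x91

VAL = 0x90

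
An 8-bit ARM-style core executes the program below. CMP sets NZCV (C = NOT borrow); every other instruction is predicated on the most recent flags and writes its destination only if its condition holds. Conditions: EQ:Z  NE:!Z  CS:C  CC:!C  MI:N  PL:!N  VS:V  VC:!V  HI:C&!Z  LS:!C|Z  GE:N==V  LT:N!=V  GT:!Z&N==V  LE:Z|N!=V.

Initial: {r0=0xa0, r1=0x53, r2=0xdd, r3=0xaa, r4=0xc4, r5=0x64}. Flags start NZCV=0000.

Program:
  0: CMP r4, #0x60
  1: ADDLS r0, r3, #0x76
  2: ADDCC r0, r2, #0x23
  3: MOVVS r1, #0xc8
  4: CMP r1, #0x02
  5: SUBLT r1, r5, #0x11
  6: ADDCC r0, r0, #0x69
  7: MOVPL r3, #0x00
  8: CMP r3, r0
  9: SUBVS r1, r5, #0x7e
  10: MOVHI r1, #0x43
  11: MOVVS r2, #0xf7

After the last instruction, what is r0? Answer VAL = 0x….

VAL = 0xa0

0: ✓ CMP  NZCV=0011
1: · ADDLS
2: · ADDCC
3: ✓ MOVVS  r1←0xc8
4: ✓ CMP  NZCV=1010
5: ✓ SUBLT  r1←0x53
6: · ADDCC
7: · MOVPL
8: ✓ CMP  NZCV=0010
9: · SUBVS
10: ✓ MOVHI  r1←0x43
11: · MOVVS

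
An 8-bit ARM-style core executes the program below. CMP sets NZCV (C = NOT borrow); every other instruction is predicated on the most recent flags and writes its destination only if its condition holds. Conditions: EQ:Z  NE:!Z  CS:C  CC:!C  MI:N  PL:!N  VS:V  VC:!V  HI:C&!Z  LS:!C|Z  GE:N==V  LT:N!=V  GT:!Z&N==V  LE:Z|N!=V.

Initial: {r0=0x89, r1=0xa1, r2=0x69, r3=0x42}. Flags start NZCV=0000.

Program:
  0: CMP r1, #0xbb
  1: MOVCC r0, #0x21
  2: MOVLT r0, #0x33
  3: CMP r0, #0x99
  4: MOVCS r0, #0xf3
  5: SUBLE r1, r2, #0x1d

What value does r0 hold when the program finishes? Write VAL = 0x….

VAL = 0x33

[0] flags=1000 → (cmp)
[1] flags=1000 CC?T → r0=0x21
[2] flags=1000 LT?T → r0=0x33
[3] flags=1001 → (cmp)
[4] flags=1001 CS?F → skip
[5] flags=1001 LE?F → skip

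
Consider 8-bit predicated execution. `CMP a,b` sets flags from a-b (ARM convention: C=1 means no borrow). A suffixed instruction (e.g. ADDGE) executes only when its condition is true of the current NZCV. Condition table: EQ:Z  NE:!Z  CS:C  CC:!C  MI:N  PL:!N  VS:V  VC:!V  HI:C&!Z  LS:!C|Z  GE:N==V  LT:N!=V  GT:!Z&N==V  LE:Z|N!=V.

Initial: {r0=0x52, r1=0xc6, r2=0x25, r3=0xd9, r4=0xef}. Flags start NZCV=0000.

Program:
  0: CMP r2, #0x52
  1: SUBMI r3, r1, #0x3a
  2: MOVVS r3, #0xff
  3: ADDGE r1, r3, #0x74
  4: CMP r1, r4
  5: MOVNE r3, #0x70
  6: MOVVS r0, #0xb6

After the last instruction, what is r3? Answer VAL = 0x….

VAL = 0x70

[0] flags=1000 → (cmp)
[1] flags=1000 MI?T → r3=0x8c
[2] flags=1000 VS?F → skip
[3] flags=1000 GE?F → skip
[4] flags=1000 → (cmp)
[5] flags=1000 NE?T → r3=0x70
[6] flags=1000 VS?F → skip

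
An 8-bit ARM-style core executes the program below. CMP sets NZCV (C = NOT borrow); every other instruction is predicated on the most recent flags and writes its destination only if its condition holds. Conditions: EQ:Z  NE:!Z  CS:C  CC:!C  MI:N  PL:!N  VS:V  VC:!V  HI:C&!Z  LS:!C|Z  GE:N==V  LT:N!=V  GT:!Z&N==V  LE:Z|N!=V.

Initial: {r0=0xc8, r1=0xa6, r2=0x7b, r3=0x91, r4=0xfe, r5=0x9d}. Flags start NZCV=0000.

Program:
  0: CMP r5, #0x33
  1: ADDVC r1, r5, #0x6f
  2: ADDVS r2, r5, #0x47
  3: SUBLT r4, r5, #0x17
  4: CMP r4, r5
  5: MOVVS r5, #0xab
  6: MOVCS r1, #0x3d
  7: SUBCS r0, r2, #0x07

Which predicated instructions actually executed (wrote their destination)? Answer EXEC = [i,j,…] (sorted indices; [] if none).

EXEC = [2,3]

[0] flags=0011 → (cmp)
[1] flags=0011 VC?F → skip
[2] flags=0011 VS?T → r2=0xe4
[3] flags=0011 LT?T → r4=0x86
[4] flags=1000 → (cmp)
[5] flags=1000 VS?F → skip
[6] flags=1000 CS?F → skip
[7] flags=1000 CS?F → skip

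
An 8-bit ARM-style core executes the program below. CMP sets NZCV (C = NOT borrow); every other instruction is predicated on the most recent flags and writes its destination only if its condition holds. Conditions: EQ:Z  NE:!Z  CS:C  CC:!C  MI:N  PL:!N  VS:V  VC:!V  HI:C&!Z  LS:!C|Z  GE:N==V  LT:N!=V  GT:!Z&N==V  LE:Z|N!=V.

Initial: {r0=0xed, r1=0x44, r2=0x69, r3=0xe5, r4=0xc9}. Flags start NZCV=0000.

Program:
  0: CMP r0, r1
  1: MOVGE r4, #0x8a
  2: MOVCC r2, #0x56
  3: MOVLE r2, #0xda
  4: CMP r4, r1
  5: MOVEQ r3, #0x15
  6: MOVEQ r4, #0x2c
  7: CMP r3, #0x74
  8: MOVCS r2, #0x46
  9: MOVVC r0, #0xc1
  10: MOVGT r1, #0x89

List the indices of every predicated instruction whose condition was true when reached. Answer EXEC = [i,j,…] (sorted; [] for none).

EXEC = [3,8]

[0] flags=1010 → (cmp)
[1] flags=1010 GE?F → skip
[2] flags=1010 CC?F → skip
[3] flags=1010 LE?T → r2=0xda
[4] flags=1010 → (cmp)
[5] flags=1010 EQ?F → skip
[6] flags=1010 EQ?F → skip
[7] flags=0011 → (cmp)
[8] flags=0011 CS?T → r2=0x46
[9] flags=0011 VC?F → skip
[10] flags=0011 GT?F → skip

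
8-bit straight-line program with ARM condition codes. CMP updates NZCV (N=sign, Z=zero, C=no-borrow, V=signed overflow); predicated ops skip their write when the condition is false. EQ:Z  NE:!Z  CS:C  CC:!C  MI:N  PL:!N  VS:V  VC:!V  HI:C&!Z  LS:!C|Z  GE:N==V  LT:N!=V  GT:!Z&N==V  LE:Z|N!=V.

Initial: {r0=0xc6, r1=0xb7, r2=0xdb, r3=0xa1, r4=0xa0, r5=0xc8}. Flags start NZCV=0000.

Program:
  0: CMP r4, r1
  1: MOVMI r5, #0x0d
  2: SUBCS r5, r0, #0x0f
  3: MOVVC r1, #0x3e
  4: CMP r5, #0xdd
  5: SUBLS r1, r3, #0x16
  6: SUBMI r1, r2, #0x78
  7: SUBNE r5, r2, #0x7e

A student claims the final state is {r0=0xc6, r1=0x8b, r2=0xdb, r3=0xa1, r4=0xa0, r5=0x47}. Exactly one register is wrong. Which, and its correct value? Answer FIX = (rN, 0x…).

0: ✓ CMP  NZCV=1000
1: ✓ MOVMI  r5←0x0d
2: · SUBCS
3: ✓ MOVVC  r1←0x3e
4: ✓ CMP  NZCV=0000
5: ✓ SUBLS  r1←0x8b
6: · SUBMI
7: ✓ SUBNE  r5←0x5d

FIX = (r5, 0x5d)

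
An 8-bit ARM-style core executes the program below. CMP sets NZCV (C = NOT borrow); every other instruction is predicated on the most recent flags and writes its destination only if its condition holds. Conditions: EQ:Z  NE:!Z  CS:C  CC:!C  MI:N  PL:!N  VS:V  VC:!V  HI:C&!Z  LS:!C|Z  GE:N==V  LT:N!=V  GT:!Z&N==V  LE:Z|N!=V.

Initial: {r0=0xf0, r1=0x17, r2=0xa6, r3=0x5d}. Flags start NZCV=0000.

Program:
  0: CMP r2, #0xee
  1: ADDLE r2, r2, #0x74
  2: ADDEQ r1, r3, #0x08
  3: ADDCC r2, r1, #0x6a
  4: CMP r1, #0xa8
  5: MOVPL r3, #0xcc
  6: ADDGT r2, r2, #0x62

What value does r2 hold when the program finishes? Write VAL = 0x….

VAL = 0xe3

[0] flags=1000 → (cmp)
[1] flags=1000 LE?T → r2=0x1a
[2] flags=1000 EQ?F → skip
[3] flags=1000 CC?T → r2=0x81
[4] flags=0000 → (cmp)
[5] flags=0000 PL?T → r3=0xcc
[6] flags=0000 GT?T → r2=0xe3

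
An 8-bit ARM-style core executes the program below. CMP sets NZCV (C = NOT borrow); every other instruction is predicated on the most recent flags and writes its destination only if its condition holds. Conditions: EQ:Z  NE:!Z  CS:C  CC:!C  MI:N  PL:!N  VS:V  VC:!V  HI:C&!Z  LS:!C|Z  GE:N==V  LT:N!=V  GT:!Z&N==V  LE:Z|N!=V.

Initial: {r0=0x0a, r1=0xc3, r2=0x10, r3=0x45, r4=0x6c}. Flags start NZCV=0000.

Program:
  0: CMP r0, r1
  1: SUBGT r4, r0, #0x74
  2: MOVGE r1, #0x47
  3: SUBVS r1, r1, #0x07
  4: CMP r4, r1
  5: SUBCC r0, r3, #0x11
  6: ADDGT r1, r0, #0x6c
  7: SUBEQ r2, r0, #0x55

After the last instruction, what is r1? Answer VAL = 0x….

VAL = 0x47

[0] flags=0000 → (cmp)
[1] flags=0000 GT?T → r4=0x96
[2] flags=0000 GE?T → r1=0x47
[3] flags=0000 VS?F → skip
[4] flags=0011 → (cmp)
[5] flags=0011 CC?F → skip
[6] flags=0011 GT?F → skip
[7] flags=0011 EQ?F → skip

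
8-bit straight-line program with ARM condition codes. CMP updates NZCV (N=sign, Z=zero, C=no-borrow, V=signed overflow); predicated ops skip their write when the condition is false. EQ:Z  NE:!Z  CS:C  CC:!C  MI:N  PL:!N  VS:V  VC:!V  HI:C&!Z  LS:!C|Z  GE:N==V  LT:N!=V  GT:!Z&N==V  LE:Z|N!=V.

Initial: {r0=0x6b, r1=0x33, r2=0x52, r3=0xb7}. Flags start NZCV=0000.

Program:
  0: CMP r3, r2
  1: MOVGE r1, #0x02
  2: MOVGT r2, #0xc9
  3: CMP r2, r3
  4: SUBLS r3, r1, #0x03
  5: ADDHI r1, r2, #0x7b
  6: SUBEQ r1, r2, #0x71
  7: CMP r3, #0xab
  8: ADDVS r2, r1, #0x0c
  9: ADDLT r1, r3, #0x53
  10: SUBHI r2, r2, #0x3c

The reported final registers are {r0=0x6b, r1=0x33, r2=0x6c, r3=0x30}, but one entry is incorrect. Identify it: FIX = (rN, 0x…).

0: ✓ CMP  NZCV=0011
1: · MOVGE
2: · MOVGT
3: ✓ CMP  NZCV=1001
4: ✓ SUBLS  r3←0x30
5: · ADDHI
6: · SUBEQ
7: ✓ CMP  NZCV=1001
8: ✓ ADDVS  r2←0x3f
9: · ADDLT
10: · SUBHI

FIX = (r2, 0x3f)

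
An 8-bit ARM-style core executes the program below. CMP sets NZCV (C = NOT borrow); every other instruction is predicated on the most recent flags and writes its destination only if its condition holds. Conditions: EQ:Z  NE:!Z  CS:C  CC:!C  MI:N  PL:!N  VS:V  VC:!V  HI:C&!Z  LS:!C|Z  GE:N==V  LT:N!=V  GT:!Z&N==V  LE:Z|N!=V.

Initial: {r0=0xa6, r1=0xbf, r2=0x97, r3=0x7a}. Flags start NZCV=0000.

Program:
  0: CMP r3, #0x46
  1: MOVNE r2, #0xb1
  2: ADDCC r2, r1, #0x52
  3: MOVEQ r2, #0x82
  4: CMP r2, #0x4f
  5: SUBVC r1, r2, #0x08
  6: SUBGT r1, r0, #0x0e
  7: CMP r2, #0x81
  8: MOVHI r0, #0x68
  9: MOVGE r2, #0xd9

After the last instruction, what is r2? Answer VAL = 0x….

VAL = 0xd9

[0] flags=0010 → (cmp)
[1] flags=0010 NE?T → r2=0xb1
[2] flags=0010 CC?F → skip
[3] flags=0010 EQ?F → skip
[4] flags=0011 → (cmp)
[5] flags=0011 VC?F → skip
[6] flags=0011 GT?F → skip
[7] flags=0010 → (cmp)
[8] flags=0010 HI?T → r0=0x68
[9] flags=0010 GE?T → r2=0xd9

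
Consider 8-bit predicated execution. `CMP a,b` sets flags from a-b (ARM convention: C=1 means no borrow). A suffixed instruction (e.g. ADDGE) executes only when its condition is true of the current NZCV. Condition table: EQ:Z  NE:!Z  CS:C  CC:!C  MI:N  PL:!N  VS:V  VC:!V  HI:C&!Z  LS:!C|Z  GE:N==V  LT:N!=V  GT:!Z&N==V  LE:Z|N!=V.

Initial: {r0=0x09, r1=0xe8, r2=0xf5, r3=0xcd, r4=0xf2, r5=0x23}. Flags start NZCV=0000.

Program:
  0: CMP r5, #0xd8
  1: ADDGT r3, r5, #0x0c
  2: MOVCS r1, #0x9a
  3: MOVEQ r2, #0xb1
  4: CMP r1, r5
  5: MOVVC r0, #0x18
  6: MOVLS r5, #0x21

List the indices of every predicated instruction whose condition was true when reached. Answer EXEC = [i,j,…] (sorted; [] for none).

[0] flags=0000 → (cmp)
[1] flags=0000 GT?T → r3=0x2f
[2] flags=0000 CS?F → skip
[3] flags=0000 EQ?F → skip
[4] flags=1010 → (cmp)
[5] flags=1010 VC?T → r0=0x18
[6] flags=1010 LS?F → skip

EXEC = [1,5]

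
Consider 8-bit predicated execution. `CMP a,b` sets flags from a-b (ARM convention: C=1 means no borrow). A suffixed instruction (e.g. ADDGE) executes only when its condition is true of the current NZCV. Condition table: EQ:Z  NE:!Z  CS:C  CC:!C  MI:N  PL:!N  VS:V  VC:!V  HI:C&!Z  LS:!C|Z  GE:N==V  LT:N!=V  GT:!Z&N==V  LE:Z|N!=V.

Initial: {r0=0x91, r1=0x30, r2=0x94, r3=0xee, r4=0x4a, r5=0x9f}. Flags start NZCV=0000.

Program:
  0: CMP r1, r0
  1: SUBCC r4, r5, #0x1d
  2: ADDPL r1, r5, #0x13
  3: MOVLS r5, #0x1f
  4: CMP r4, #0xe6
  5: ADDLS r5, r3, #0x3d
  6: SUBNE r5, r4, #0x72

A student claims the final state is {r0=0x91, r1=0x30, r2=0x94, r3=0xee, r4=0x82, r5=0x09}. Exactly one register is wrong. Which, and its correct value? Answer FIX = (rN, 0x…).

FIX = (r5, 0x10)

[0] flags=1001 → (cmp)
[1] flags=1001 CC?T → r4=0x82
[2] flags=1001 PL?F → skip
[3] flags=1001 LS?T → r5=0x1f
[4] flags=1000 → (cmp)
[5] flags=1000 LS?T → r5=0x2b
[6] flags=1000 NE?T → r5=0x10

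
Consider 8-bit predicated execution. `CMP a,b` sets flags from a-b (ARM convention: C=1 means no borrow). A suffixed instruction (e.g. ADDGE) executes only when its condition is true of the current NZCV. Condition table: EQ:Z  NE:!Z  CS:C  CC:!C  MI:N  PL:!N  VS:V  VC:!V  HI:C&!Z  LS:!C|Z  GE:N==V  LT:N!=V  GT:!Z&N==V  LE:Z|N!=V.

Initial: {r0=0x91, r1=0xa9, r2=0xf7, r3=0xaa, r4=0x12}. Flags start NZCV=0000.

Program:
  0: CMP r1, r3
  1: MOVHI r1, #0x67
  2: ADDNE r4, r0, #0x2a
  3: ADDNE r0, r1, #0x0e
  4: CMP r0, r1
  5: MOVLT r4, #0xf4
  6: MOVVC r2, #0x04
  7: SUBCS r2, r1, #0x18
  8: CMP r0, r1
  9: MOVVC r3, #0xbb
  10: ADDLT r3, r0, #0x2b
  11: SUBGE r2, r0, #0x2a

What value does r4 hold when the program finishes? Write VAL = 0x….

VAL = 0xbb

[0] flags=1000 → (cmp)
[1] flags=1000 HI?F → skip
[2] flags=1000 NE?T → r4=0xbb
[3] flags=1000 NE?T → r0=0xb7
[4] flags=0010 → (cmp)
[5] flags=0010 LT?F → skip
[6] flags=0010 VC?T → r2=0x04
[7] flags=0010 CS?T → r2=0x91
[8] flags=0010 → (cmp)
[9] flags=0010 VC?T → r3=0xbb
[10] flags=0010 LT?F → skip
[11] flags=0010 GE?T → r2=0x8d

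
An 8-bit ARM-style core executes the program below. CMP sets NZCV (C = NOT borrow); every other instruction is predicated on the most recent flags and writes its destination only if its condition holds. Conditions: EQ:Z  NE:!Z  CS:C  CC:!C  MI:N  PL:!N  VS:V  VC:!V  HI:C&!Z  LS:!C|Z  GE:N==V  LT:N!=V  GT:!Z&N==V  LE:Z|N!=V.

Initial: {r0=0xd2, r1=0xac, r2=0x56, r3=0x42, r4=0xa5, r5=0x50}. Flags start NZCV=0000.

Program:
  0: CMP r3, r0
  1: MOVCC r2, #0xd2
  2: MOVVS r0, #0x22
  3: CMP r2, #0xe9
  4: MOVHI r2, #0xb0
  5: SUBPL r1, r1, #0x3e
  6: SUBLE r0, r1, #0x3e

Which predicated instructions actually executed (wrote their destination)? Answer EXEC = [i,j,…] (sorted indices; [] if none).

EXEC = [1,6]

[0] flags=0000 → (cmp)
[1] flags=0000 CC?T → r2=0xd2
[2] flags=0000 VS?F → skip
[3] flags=1000 → (cmp)
[4] flags=1000 HI?F → skip
[5] flags=1000 PL?F → skip
[6] flags=1000 LE?T → r0=0x6e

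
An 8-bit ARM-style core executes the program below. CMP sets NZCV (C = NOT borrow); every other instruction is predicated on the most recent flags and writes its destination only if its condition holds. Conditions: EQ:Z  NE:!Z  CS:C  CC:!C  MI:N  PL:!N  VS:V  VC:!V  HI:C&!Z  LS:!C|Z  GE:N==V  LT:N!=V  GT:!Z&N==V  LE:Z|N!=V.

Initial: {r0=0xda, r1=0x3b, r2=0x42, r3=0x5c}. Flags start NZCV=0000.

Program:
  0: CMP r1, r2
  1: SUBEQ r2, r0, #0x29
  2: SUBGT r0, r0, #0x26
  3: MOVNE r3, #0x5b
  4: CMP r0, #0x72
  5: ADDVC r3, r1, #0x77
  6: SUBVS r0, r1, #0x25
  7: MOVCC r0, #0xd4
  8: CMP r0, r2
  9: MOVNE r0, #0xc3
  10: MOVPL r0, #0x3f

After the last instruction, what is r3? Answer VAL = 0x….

[0] flags=1000 → (cmp)
[1] flags=1000 EQ?F → skip
[2] flags=1000 GT?F → skip
[3] flags=1000 NE?T → r3=0x5b
[4] flags=0011 → (cmp)
[5] flags=0011 VC?F → skip
[6] flags=0011 VS?T → r0=0x16
[7] flags=0011 CC?F → skip
[8] flags=1000 → (cmp)
[9] flags=1000 NE?T → r0=0xc3
[10] flags=1000 PL?F → skip

VAL = 0x5b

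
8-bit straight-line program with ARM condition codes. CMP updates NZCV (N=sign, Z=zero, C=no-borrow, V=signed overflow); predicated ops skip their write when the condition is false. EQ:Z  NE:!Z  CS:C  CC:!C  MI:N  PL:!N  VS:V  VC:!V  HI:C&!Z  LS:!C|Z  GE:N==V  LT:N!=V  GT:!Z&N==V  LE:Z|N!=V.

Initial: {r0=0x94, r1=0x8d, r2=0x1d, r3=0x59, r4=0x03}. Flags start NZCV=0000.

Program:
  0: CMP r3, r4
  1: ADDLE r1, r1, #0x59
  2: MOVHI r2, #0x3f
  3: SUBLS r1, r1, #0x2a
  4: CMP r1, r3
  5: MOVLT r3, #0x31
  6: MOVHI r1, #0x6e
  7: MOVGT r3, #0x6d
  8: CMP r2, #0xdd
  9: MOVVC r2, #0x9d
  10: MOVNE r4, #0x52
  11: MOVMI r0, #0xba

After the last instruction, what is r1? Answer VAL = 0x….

VAL = 0x6e

[0] flags=0010 → (cmp)
[1] flags=0010 LE?F → skip
[2] flags=0010 HI?T → r2=0x3f
[3] flags=0010 LS?F → skip
[4] flags=0011 → (cmp)
[5] flags=0011 LT?T → r3=0x31
[6] flags=0011 HI?T → r1=0x6e
[7] flags=0011 GT?F → skip
[8] flags=0000 → (cmp)
[9] flags=0000 VC?T → r2=0x9d
[10] flags=0000 NE?T → r4=0x52
[11] flags=0000 MI?F → skip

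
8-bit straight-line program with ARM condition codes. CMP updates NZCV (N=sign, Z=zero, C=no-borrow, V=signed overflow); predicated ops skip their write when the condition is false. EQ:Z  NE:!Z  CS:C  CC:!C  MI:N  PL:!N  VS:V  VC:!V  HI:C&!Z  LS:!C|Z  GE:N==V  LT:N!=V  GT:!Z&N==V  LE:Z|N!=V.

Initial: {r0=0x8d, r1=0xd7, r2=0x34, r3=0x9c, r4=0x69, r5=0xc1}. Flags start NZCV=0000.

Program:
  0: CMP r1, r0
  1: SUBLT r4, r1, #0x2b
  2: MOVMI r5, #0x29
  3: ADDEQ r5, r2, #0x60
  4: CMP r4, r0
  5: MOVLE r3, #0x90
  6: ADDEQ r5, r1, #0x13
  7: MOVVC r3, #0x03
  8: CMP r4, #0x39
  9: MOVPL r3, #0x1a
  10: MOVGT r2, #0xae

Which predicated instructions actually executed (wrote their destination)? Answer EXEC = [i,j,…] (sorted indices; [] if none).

EXEC = [9,10]

0: ✓ CMP  NZCV=0010
1: · SUBLT
2: · MOVMI
3: · ADDEQ
4: ✓ CMP  NZCV=1001
5: · MOVLE
6: · ADDEQ
7: · MOVVC
8: ✓ CMP  NZCV=0010
9: ✓ MOVPL  r3←0x1a
10: ✓ MOVGT  r2←0xae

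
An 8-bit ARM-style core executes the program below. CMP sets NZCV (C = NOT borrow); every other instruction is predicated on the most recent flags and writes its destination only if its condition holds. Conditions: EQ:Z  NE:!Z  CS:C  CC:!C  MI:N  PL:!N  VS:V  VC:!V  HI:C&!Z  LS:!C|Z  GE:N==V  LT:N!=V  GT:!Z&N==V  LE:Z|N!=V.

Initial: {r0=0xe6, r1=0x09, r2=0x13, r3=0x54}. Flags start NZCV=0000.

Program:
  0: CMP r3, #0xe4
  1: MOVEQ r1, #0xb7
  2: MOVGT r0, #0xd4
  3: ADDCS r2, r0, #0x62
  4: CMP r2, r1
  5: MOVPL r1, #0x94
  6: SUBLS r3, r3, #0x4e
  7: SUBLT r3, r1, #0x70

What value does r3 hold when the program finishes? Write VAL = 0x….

[0] flags=0000 → (cmp)
[1] flags=0000 EQ?F → skip
[2] flags=0000 GT?T → r0=0xd4
[3] flags=0000 CS?F → skip
[4] flags=0010 → (cmp)
[5] flags=0010 PL?T → r1=0x94
[6] flags=0010 LS?F → skip
[7] flags=0010 LT?F → skip

VAL = 0x54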